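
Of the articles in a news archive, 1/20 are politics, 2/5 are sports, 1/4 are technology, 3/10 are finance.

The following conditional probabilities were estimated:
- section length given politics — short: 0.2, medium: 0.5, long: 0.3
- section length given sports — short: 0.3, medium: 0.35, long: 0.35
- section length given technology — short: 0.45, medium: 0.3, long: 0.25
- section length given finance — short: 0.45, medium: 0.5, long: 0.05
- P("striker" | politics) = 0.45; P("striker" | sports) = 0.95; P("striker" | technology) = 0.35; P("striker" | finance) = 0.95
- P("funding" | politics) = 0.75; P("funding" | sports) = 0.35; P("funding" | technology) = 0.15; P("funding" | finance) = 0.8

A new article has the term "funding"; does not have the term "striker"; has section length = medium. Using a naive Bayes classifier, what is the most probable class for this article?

politics

politics: 0.05 × 0.5 × (1−0.45) × 0.75 = 0.0103125
sports: 0.4 × 0.35 × (1−0.95) × 0.35 = 0.00245
technology: 0.25 × 0.3 × (1−0.35) × 0.15 = 0.0073125
finance: 0.3 × 0.5 × (1−0.95) × 0.8 = 0.006
Highest score → politics.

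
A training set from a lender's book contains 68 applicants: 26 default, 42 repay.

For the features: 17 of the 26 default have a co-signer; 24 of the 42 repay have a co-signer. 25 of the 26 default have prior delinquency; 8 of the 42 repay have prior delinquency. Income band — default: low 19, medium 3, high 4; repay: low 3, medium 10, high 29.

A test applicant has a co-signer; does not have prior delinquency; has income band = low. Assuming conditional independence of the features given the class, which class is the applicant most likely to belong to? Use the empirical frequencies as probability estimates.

default: (26/68) × (17/26) × (1/26) × (19/26) ≈ 0.00702663
repay: (42/68) × (24/42) × (34/42) × (3/42) ≈ 0.0204082
Highest score → repay.

repay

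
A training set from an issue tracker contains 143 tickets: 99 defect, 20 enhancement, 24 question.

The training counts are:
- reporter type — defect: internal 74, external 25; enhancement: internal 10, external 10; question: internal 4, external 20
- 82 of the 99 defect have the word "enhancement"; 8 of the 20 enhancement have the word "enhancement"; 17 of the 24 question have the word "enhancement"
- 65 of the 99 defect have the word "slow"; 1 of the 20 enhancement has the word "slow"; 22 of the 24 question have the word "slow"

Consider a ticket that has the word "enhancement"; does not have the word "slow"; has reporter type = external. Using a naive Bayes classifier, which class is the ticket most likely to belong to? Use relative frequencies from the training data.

defect

defect: (99/143) × (25/99) × (82/99) × (34/99) ≈ 0.0497309
enhancement: (20/143) × (10/20) × (8/20) × (19/20) ≈ 0.0265734
question: (24/143) × (20/24) × (17/24) × (2/24) ≈ 0.00825563
Highest score → defect.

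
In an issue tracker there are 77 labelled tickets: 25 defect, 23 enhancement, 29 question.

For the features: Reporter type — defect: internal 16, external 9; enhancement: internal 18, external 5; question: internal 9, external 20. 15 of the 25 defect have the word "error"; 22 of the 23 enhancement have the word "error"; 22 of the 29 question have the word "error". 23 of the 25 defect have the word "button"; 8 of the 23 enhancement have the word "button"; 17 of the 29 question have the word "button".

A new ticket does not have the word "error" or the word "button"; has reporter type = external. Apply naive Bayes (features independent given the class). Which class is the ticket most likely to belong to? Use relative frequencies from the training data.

question

defect: (25/77) × (9/25) × (10/25) × (2/25) ≈ 0.00374026
enhancement: (23/77) × (5/23) × (1/23) × (15/23) ≈ 0.00184126
question: (29/77) × (20/29) × (7/29) × (12/29) ≈ 0.0259431
Highest score → question.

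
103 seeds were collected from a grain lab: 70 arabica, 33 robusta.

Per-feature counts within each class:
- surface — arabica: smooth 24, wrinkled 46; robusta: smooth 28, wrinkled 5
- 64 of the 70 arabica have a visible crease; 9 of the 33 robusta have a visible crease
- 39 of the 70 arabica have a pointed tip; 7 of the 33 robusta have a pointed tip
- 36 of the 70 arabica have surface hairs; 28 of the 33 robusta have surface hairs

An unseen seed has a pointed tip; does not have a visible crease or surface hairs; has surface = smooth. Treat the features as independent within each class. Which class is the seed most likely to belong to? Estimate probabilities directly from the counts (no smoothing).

robusta

arabica: (70/103) × (24/70) × (6/70) × (39/70) × (34/70) ≈ 0.00540474
robusta: (33/103) × (28/33) × (24/33) × (7/33) × (5/33) ≈ 0.00635416
Highest score → robusta.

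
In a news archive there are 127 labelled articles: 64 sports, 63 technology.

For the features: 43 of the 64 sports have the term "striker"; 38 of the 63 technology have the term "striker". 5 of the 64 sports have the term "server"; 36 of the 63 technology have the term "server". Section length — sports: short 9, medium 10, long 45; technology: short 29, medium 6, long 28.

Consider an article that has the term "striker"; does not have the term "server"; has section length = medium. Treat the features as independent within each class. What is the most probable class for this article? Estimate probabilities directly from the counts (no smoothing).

sports

sports: (64/127) × (43/64) × (59/64) × (10/64) ≈ 0.0487705
technology: (63/127) × (38/63) × (27/63) × (6/63) ≈ 0.0122128
Highest score → sports.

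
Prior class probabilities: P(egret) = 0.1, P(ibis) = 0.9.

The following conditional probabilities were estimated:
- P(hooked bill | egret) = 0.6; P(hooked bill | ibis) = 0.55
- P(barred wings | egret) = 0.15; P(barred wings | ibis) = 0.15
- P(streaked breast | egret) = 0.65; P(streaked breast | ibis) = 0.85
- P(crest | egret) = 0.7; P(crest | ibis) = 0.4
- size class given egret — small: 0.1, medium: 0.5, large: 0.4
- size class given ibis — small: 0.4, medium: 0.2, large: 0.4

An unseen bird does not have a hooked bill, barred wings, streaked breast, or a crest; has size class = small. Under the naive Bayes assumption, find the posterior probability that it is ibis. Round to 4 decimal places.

egret: 0.1 × (1−0.6) × (1−0.15) × (1−0.65) × (1−0.7) × 0.1 = 0.000357
ibis: 0.9 × (1−0.55) × (1−0.15) × (1−0.85) × (1−0.4) × 0.4 = 0.012393
P(ibis | x) = 0.012393 / 0.01275 ≈ 0.9720

0.9720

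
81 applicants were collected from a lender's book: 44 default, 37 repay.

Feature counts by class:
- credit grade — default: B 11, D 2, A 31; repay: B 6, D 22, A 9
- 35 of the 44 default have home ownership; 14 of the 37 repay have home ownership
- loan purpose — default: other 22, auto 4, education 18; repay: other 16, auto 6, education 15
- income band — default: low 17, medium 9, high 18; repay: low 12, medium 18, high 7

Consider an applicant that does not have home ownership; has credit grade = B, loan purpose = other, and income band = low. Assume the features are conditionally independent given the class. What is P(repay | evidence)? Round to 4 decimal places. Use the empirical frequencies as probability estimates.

default: (44/81) × (11/44) × (9/44) × (22/44) × (17/44) ≈ 0.00536616
repay: (37/81) × (6/37) × (23/37) × (16/37) × (12/37) ≈ 0.00645788
P(repay | x) = 0.00645788 / 0.01182404 ≈ 0.5462

0.5462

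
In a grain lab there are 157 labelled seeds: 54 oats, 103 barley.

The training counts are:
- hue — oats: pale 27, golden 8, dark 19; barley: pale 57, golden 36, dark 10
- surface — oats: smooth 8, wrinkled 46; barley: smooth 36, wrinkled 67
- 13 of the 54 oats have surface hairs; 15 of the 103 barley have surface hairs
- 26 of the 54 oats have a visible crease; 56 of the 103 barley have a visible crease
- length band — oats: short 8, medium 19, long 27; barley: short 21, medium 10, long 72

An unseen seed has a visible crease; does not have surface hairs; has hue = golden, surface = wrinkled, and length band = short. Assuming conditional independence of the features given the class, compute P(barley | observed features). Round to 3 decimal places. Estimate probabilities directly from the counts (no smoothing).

0.857

oats: (54/157) × (8/54) × (46/54) × (41/54) × (26/54) × (8/54) ≈ 0.00235083
barley: (103/157) × (36/103) × (67/103) × (88/103) × (56/103) × (21/103) ≈ 0.014126
P(barley | x) = 0.014126 / 0.01647683 ≈ 0.857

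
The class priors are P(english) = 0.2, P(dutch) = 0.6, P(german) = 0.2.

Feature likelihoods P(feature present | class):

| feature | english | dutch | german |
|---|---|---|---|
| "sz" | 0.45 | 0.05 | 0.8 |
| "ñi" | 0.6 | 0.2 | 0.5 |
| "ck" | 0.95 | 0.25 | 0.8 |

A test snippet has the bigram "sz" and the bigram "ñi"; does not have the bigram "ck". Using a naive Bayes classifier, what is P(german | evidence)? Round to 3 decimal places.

english: 0.2 × 0.45 × 0.6 × (1−0.95) = 0.0027
dutch: 0.6 × 0.05 × 0.2 × (1−0.25) = 0.0045
german: 0.2 × 0.8 × 0.5 × (1−0.8) = 0.016
P(german | x) = 0.016 / 0.0232 ≈ 0.690

0.690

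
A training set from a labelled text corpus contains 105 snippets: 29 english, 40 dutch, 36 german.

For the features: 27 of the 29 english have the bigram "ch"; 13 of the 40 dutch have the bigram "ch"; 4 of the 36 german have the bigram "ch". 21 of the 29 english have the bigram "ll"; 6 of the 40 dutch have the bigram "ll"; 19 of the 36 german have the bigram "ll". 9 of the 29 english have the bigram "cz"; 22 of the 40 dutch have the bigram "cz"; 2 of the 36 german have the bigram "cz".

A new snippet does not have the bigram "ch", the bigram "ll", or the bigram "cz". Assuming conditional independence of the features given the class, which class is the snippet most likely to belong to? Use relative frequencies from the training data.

english: (29/105) × (2/29) × (8/29) × (20/29) ≈ 0.0036238
dutch: (40/105) × (27/40) × (34/40) × (18/40) ≈ 0.0983571
german: (36/105) × (32/36) × (17/36) × (34/36) ≈ 0.13592
Highest score → german.

german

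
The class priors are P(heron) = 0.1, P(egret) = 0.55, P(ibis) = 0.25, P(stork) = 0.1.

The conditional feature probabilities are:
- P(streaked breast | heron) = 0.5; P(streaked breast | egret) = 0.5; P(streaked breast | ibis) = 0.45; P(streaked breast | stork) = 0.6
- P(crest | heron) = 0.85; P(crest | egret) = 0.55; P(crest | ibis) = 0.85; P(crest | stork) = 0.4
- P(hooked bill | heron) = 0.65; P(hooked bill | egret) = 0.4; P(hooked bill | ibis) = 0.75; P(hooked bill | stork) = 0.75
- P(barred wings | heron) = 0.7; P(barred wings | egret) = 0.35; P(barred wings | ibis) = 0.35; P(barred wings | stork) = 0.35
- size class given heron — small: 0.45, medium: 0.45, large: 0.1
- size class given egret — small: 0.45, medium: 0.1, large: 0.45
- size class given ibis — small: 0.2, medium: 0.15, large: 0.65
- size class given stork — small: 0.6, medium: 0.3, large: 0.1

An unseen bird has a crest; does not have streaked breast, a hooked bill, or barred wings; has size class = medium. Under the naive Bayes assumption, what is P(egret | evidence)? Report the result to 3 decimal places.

heron: 0.1 × (1−0.5) × 0.85 × (1−0.65) × (1−0.7) × 0.45 = 0.002008125
egret: 0.55 × (1−0.5) × 0.55 × (1−0.4) × (1−0.35) × 0.1 = 0.00589875
ibis: 0.25 × (1−0.45) × 0.85 × (1−0.75) × (1−0.35) × 0.15 = 0.002848828125
stork: 0.1 × (1−0.6) × 0.4 × (1−0.75) × (1−0.35) × 0.3 = 0.00078
P(egret | x) = 0.00589875 / 0.011535703125 ≈ 0.511

0.511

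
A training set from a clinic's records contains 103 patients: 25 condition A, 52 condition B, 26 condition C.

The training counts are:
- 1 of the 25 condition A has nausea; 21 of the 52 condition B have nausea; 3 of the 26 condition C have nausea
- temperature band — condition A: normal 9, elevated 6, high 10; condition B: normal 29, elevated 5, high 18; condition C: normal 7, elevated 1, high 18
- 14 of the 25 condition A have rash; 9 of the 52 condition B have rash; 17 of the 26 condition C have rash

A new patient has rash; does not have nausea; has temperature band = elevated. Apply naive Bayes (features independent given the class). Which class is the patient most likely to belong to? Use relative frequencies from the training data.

condition A: (25/103) × (24/25) × (6/25) × (14/25) ≈ 0.0313165
condition B: (52/103) × (31/52) × (5/52) × (9/52) ≈ 0.00500876
condition C: (26/103) × (23/26) × (1/26) × (17/26) ≈ 0.00561556
Highest score → condition A.

condition A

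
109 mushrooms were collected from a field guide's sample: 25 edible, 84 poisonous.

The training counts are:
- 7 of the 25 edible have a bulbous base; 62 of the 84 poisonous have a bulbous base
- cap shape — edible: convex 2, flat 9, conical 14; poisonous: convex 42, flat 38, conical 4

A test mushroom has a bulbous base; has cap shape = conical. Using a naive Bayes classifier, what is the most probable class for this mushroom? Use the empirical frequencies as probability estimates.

edible: (25/109) × (7/25) × (14/25) ≈ 0.0359633
poisonous: (84/109) × (62/84) × (4/84) ≈ 0.0270861
Highest score → edible.

edible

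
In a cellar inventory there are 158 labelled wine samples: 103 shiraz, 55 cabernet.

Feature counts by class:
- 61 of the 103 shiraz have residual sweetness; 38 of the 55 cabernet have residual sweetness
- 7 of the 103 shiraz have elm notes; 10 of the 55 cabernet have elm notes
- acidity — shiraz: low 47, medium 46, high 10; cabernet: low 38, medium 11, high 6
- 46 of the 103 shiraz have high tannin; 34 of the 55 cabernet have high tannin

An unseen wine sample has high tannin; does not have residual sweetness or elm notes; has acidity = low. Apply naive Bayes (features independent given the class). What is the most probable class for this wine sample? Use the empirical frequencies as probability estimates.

shiraz

shiraz: (103/158) × (42/103) × (96/103) × (47/103) × (46/103) ≈ 0.0504902
cabernet: (55/158) × (17/55) × (45/55) × (38/55) × (34/55) ≈ 0.0375992
Highest score → shiraz.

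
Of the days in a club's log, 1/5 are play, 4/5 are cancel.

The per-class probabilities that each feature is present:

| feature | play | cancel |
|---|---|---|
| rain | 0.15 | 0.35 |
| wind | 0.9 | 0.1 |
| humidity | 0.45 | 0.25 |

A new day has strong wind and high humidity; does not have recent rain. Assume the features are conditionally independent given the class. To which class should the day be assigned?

play: 0.2 × (1−0.15) × 0.9 × 0.45 = 0.06885
cancel: 0.8 × (1−0.35) × 0.1 × 0.25 = 0.013
Highest score → play.

play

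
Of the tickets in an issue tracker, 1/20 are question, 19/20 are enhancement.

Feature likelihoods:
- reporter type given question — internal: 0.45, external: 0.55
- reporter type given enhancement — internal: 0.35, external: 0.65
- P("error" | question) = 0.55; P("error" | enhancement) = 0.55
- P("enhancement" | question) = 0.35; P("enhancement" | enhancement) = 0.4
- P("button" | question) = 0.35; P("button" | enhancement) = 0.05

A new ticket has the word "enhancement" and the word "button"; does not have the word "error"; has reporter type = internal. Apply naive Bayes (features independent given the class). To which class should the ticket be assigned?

question: 0.05 × 0.45 × (1−0.55) × 0.35 × 0.35 = 0.0012403125
enhancement: 0.95 × 0.35 × (1−0.55) × 0.4 × 0.05 = 0.0029925
Highest score → enhancement.

enhancement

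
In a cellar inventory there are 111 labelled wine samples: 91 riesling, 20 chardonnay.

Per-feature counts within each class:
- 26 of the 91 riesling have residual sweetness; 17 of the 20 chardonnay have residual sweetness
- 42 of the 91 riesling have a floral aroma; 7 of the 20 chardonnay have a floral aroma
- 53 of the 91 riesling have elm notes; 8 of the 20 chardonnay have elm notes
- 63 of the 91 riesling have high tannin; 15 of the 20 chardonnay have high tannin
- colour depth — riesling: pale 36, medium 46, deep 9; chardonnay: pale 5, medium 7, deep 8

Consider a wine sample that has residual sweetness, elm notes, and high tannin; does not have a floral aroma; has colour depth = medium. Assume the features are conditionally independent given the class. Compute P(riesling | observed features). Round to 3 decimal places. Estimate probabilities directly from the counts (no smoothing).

riesling: (91/111) × (26/91) × (49/91) × (53/91) × (63/91) × (46/91) ≈ 0.0257072
chardonnay: (20/111) × (17/20) × (13/20) × (8/20) × (15/20) × (7/20) ≈ 0.0104527
P(riesling | x) = 0.0257072 / 0.0361599 ≈ 0.711

0.711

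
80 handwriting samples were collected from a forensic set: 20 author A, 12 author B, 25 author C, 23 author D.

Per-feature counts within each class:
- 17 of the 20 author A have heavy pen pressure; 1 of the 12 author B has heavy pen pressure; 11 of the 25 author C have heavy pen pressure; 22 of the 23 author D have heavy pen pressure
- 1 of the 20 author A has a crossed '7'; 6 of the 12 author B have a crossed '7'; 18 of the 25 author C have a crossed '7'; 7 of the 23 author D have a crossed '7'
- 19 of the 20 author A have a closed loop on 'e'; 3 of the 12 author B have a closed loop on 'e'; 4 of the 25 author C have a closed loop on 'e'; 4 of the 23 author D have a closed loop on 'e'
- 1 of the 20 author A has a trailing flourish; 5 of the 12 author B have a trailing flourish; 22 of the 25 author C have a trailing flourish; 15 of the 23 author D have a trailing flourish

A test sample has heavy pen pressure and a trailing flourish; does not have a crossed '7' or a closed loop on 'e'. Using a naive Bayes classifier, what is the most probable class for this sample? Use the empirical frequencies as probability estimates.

author A: (20/80) × (17/20) × (19/20) × (1/20) × (1/20) = 0.0005046875
author B: (12/80) × (1/12) × (6/12) × (9/12) × (5/12) = 0.001953125
author C: (25/80) × (11/25) × (7/25) × (21/25) × (22/25) = 0.0284592
author D: (23/80) × (22/23) × (16/23) × (19/23) × (15/23) ≈ 0.103066
Highest score → author D.

author D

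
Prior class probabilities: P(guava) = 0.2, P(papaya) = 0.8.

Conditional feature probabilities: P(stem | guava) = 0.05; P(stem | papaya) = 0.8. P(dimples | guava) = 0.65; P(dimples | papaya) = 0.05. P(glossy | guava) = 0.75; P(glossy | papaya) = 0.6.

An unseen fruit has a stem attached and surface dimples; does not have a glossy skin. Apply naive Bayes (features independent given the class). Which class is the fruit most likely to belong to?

papaya

guava: 0.2 × 0.05 × 0.65 × (1−0.75) = 0.001625
papaya: 0.8 × 0.8 × 0.05 × (1−0.6) = 0.0128
Highest score → papaya.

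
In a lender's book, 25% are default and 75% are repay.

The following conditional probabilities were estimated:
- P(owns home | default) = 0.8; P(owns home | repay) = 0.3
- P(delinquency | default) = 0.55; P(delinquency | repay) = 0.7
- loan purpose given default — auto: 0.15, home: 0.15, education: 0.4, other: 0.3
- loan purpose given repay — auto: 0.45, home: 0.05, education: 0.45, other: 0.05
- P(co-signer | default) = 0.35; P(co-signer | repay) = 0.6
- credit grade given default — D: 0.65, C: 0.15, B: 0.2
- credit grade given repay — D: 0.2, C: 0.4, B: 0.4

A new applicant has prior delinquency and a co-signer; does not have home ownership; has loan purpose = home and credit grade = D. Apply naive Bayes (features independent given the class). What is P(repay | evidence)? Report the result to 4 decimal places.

0.7015

default: 0.25 × (1−0.8) × 0.55 × 0.15 × 0.35 × 0.65 = 0.0009384375
repay: 0.75 × (1−0.3) × 0.7 × 0.05 × 0.6 × 0.2 = 0.002205
P(repay | x) = 0.002205 / 0.0031434375 ≈ 0.7015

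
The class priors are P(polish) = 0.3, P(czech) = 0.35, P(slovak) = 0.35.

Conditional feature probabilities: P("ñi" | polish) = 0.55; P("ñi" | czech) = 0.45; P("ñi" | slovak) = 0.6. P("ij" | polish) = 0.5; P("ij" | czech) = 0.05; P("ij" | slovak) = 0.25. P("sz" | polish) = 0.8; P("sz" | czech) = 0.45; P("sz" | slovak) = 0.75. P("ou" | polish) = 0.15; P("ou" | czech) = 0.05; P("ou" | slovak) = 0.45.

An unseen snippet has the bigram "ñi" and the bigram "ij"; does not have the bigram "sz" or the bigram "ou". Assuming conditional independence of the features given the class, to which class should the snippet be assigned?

polish: 0.3 × 0.55 × 0.5 × (1−0.8) × (1−0.15) = 0.014025
czech: 0.35 × 0.45 × 0.05 × (1−0.45) × (1−0.05) = 0.0041146875
slovak: 0.35 × 0.6 × 0.25 × (1−0.75) × (1−0.45) = 0.00721875
Highest score → polish.

polish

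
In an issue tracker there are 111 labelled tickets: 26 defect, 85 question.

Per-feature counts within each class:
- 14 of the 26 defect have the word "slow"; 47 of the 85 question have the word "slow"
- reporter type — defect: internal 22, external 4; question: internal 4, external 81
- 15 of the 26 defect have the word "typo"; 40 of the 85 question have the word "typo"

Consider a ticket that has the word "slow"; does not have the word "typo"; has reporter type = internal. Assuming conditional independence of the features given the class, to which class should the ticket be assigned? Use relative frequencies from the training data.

defect: (26/111) × (14/26) × (22/26) × (11/26) ≈ 0.0451517
question: (85/111) × (47/85) × (4/85) × (45/85) ≈ 0.010549
Highest score → defect.

defect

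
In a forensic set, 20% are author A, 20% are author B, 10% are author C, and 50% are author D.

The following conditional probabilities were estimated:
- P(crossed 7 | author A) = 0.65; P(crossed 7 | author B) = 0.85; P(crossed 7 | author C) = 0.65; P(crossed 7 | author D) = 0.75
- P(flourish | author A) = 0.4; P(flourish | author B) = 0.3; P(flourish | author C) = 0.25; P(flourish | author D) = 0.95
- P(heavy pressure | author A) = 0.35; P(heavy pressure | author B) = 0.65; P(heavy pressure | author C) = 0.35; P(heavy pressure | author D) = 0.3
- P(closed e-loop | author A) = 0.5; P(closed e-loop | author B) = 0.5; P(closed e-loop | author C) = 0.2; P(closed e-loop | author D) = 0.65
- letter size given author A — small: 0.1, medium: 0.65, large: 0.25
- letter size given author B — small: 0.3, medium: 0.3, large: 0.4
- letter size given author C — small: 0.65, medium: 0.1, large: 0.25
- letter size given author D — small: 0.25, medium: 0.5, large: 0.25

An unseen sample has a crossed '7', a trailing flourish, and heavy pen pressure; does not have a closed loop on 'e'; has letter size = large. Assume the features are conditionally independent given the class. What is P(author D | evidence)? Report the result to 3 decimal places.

0.482

author A: 0.2 × 0.65 × 0.4 × 0.35 × (1−0.5) × 0.25 = 0.002275
author B: 0.2 × 0.85 × 0.3 × 0.65 × (1−0.5) × 0.4 = 0.00663
author C: 0.1 × 0.65 × 0.25 × 0.35 × (1−0.2) × 0.25 = 0.0011375
author D: 0.5 × 0.75 × 0.95 × 0.3 × (1−0.65) × 0.25 = 0.0093515625
P(author D | x) = 0.0093515625 / 0.0193940625 ≈ 0.482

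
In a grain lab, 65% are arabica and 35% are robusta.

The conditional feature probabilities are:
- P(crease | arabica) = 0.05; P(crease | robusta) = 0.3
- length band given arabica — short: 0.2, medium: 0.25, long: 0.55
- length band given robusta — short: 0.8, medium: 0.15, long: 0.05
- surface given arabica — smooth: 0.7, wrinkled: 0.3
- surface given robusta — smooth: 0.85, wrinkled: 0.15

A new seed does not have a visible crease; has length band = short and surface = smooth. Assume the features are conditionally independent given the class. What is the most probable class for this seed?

arabica: 0.65 × (1−0.05) × 0.2 × 0.7 = 0.08645
robusta: 0.35 × (1−0.3) × 0.8 × 0.85 = 0.1666
Highest score → robusta.

robusta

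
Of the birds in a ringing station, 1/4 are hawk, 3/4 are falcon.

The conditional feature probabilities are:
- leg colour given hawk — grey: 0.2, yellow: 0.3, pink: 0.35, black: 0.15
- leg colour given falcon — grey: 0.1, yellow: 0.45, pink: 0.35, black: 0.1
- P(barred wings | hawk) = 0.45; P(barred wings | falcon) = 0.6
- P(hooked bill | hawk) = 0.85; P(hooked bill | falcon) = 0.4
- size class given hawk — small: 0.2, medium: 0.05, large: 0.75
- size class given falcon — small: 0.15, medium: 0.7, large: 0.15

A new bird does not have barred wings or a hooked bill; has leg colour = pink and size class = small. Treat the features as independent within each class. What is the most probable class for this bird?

hawk: 0.25 × 0.35 × (1−0.45) × (1−0.85) × 0.2 = 0.00144375
falcon: 0.75 × 0.35 × (1−0.6) × (1−0.4) × 0.15 = 0.00945
Highest score → falcon.

falcon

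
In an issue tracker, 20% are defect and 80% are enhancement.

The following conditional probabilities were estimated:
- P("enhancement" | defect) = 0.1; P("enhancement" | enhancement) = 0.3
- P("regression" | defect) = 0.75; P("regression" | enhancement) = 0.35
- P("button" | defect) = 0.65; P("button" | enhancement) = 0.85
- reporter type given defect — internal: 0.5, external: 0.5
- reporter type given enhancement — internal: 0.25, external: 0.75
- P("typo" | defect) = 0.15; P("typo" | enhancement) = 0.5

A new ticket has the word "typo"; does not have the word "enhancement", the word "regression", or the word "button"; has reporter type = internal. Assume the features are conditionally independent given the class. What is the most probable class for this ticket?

defect: 0.2 × (1−0.1) × (1−0.75) × (1−0.65) × 0.5 × 0.15 = 0.00118125
enhancement: 0.8 × (1−0.3) × (1−0.35) × (1−0.85) × 0.25 × 0.5 = 0.006825
Highest score → enhancement.

enhancement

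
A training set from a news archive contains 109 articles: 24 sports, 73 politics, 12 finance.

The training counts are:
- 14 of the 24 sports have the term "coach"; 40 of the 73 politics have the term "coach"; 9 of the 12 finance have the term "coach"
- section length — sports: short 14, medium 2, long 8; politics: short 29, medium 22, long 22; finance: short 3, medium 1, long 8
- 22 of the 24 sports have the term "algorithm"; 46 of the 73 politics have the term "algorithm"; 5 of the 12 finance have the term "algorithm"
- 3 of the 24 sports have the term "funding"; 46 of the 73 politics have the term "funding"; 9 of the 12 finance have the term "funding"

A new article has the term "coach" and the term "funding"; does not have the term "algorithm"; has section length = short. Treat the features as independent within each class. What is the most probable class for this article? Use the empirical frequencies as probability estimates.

sports: (24/109) × (14/24) × (14/24) × (2/24) × (3/24) ≈ 0.000780454
politics: (73/109) × (40/73) × (29/73) × (27/73) × (46/73) ≈ 0.033977
finance: (12/109) × (9/12) × (3/12) × (7/12) × (9/12) ≈ 0.00903096
Highest score → politics.

politics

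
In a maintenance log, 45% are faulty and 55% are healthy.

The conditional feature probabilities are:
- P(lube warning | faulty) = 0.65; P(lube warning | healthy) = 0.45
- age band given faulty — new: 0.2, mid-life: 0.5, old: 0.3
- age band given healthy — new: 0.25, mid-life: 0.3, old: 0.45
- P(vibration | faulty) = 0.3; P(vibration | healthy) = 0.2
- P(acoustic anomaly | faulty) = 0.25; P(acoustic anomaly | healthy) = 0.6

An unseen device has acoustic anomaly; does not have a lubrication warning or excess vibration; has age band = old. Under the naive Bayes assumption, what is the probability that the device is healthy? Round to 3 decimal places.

faulty: 0.45 × (1−0.65) × 0.3 × (1−0.3) × 0.25 = 0.00826875
healthy: 0.55 × (1−0.45) × 0.45 × (1−0.2) × 0.6 = 0.06534
P(healthy | x) = 0.06534 / 0.07360875 ≈ 0.888

0.888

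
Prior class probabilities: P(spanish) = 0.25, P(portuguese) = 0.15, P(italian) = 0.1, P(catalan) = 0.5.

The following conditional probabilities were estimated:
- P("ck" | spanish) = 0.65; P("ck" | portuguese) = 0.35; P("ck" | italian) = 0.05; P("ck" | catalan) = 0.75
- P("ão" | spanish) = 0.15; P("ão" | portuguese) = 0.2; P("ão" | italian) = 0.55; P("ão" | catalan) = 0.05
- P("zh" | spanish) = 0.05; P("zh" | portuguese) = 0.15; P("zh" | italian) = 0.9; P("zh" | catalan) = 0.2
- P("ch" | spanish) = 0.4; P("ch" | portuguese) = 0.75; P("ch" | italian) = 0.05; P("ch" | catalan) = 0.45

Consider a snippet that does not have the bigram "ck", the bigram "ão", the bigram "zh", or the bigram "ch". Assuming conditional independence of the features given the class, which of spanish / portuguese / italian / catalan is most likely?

spanish: 0.25 × (1−0.65) × (1−0.15) × (1−0.05) × (1−0.4) = 0.04239375
portuguese: 0.15 × (1−0.35) × (1−0.2) × (1−0.15) × (1−0.75) = 0.016575
italian: 0.1 × (1−0.05) × (1−0.55) × (1−0.9) × (1−0.05) = 0.00406125
catalan: 0.5 × (1−0.75) × (1−0.05) × (1−0.2) × (1−0.45) = 0.05225
Highest score → catalan.

catalan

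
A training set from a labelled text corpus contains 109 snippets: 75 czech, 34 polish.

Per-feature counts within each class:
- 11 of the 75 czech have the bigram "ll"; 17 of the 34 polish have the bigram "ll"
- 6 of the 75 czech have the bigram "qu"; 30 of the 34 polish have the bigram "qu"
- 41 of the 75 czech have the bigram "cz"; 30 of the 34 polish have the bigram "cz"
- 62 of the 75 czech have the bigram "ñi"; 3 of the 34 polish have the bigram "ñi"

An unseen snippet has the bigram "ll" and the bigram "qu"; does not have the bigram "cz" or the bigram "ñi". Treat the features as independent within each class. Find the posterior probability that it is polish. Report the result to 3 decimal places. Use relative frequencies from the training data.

0.959

czech: (75/109) × (11/75) × (6/75) × (34/75) × (13/75) ≈ 0.000634389
polish: (34/109) × (17/34) × (30/34) × (4/34) × (31/34) ≈ 0.0147614
P(polish | x) = 0.0147614 / 0.015395789 ≈ 0.959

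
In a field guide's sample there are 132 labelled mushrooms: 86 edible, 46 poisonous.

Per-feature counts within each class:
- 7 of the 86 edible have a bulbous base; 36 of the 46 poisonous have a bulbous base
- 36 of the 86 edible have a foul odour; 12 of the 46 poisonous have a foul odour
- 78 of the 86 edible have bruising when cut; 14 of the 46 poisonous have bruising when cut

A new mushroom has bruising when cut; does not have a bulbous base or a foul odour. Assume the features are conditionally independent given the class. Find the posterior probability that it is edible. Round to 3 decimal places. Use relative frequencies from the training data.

edible: (86/132) × (79/86) × (50/86) × (78/86) ≈ 0.315588
poisonous: (46/132) × (10/46) × (34/46) × (14/46) ≈ 0.0170419
P(edible | x) = 0.315588 / 0.3326299 ≈ 0.949

0.949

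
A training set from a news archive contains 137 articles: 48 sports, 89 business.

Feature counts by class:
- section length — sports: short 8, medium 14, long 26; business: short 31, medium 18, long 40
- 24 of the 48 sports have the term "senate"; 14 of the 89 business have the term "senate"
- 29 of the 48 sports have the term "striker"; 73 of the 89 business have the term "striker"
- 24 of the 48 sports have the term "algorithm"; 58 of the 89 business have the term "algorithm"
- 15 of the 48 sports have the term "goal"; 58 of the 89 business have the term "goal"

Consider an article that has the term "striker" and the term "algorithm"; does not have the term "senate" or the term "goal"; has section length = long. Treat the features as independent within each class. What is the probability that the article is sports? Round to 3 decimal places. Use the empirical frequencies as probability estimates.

0.301

sports: (48/137) × (26/48) × (24/48) × (29/48) × (24/48) × (33/48) ≈ 0.0197071
business: (89/137) × (40/89) × (75/89) × (73/89) × (58/89) × (31/89) ≈ 0.0458093
P(sports | x) = 0.0197071 / 0.0655164 ≈ 0.301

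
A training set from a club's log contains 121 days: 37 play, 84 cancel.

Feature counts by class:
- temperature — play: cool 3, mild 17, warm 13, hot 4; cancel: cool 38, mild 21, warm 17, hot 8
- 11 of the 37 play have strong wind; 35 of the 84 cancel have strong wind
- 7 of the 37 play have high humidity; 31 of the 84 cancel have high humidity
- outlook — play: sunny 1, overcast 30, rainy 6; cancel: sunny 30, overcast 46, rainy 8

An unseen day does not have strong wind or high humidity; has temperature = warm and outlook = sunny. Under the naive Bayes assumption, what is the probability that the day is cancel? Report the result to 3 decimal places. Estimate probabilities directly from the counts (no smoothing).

0.918

play: (37/121) × (13/37) × (26/37) × (30/37) × (1/37) ≈ 0.00165443
cancel: (84/121) × (17/84) × (49/84) × (53/84) × (30/84) ≈ 0.018468
P(cancel | x) = 0.018468 / 0.02012243 ≈ 0.918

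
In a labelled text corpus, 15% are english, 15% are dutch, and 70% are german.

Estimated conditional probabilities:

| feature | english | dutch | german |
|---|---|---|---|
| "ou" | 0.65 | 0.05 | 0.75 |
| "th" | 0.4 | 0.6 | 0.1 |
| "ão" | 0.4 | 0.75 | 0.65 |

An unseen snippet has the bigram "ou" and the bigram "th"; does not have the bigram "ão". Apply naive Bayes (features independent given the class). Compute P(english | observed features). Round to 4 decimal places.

english: 0.15 × 0.65 × 0.4 × (1−0.4) = 0.0234
dutch: 0.15 × 0.05 × 0.6 × (1−0.75) = 0.001125
german: 0.7 × 0.75 × 0.1 × (1−0.65) = 0.018375
P(english | x) = 0.0234 / 0.0429 ≈ 0.5455

0.5455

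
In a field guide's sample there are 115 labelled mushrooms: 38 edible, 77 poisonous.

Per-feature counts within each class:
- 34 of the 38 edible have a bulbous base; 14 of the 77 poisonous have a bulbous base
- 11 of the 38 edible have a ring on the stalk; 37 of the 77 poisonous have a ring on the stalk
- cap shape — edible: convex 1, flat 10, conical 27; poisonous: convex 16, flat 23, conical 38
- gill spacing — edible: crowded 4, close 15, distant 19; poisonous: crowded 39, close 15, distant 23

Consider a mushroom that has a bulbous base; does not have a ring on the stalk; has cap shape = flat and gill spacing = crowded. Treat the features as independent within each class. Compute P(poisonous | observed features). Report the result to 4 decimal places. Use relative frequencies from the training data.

0.6218

edible: (38/115) × (34/38) × (27/38) × (10/38) × (4/38) ≈ 0.00581908
poisonous: (77/115) × (14/77) × (40/77) × (23/77) × (39/77) ≈ 0.00956776
P(poisonous | x) = 0.00956776 / 0.01538684 ≈ 0.6218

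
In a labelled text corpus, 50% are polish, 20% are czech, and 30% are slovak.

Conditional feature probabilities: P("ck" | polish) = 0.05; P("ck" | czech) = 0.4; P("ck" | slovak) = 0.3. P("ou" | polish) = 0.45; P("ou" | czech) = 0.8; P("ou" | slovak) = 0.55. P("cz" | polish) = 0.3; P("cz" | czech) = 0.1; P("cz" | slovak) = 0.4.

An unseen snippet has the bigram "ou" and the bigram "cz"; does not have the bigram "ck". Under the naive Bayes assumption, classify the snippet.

polish: 0.5 × (1−0.05) × 0.45 × 0.3 = 0.064125
czech: 0.2 × (1−0.4) × 0.8 × 0.1 = 0.0096
slovak: 0.3 × (1−0.3) × 0.55 × 0.4 = 0.0462
Highest score → polish.

polish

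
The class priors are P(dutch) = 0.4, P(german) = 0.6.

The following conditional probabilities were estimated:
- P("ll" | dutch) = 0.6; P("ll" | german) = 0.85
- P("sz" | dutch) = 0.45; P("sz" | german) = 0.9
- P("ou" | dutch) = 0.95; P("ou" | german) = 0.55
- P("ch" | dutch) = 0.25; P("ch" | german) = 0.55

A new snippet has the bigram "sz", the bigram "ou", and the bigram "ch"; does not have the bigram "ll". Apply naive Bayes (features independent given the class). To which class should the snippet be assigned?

german

dutch: 0.4 × (1−0.6) × 0.45 × 0.95 × 0.25 = 0.0171
german: 0.6 × (1−0.85) × 0.9 × 0.55 × 0.55 = 0.0245025
Highest score → german.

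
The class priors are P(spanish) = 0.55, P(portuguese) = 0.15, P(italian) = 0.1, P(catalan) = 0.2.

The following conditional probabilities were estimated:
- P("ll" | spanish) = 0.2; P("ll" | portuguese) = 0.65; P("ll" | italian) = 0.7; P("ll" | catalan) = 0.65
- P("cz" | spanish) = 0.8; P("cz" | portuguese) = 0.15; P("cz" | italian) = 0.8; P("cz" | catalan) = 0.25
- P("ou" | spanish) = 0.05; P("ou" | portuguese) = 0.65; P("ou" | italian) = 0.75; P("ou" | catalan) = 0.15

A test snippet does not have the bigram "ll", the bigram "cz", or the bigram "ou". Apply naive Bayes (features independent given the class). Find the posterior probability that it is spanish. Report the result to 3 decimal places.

spanish: 0.55 × (1−0.2) × (1−0.8) × (1−0.05) = 0.0836
portuguese: 0.15 × (1−0.65) × (1−0.15) × (1−0.65) = 0.01561875
italian: 0.1 × (1−0.7) × (1−0.8) × (1−0.75) = 0.0015
catalan: 0.2 × (1−0.65) × (1−0.25) × (1−0.15) = 0.044625
P(spanish | x) = 0.0836 / 0.14534375 ≈ 0.575

0.575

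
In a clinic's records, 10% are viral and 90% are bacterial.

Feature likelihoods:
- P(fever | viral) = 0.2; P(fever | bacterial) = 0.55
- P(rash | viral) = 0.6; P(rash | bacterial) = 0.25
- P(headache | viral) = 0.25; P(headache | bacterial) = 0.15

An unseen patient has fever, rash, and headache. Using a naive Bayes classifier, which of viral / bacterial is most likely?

bacterial

viral: 0.1 × 0.2 × 0.6 × 0.25 = 0.003
bacterial: 0.9 × 0.55 × 0.25 × 0.15 = 0.0185625
Highest score → bacterial.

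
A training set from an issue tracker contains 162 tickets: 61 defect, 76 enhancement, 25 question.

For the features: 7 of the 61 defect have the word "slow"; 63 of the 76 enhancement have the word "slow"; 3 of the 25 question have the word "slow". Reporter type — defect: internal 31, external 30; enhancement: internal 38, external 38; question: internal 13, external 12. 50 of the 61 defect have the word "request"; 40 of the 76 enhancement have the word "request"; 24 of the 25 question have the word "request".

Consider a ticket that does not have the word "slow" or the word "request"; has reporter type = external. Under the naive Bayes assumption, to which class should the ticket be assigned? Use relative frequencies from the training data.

defect

defect: (61/162) × (54/61) × (30/61) × (11/61) ≈ 0.0295619
enhancement: (76/162) × (13/76) × (38/76) × (36/76) ≈ 0.0190058
question: (25/162) × (22/25) × (12/25) × (1/25) ≈ 0.00260741
Highest score → defect.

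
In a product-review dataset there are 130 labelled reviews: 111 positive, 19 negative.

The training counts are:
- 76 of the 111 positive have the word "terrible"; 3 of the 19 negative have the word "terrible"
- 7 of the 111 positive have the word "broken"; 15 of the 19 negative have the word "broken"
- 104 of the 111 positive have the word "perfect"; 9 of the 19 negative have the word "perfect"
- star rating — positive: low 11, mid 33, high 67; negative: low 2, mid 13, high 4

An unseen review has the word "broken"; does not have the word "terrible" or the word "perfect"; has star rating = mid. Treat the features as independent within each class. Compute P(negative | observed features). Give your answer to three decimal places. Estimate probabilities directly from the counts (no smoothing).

0.991

positive: (111/130) × (35/111) × (7/111) × (7/111) × (33/111) ≈ 0.000318321
negative: (19/130) × (16/19) × (15/19) × (10/19) × (13/19) ≈ 0.0349905
P(negative | x) = 0.0349905 / 0.035308821 ≈ 0.991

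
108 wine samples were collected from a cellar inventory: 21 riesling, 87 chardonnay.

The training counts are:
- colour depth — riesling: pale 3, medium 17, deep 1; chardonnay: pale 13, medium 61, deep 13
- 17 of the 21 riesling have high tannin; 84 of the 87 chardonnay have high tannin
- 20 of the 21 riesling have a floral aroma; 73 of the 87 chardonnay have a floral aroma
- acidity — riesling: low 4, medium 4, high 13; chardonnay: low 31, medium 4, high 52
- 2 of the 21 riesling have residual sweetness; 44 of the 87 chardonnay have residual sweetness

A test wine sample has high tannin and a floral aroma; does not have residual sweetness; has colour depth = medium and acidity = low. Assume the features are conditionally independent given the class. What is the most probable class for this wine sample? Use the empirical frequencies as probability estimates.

chardonnay

riesling: (21/108) × (17/21) × (17/21) × (20/21) × (4/21) × (19/21) ≈ 0.0209142
chardonnay: (87/108) × (61/87) × (84/87) × (73/87) × (31/87) × (43/87) ≈ 0.0805863
Highest score → chardonnay.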